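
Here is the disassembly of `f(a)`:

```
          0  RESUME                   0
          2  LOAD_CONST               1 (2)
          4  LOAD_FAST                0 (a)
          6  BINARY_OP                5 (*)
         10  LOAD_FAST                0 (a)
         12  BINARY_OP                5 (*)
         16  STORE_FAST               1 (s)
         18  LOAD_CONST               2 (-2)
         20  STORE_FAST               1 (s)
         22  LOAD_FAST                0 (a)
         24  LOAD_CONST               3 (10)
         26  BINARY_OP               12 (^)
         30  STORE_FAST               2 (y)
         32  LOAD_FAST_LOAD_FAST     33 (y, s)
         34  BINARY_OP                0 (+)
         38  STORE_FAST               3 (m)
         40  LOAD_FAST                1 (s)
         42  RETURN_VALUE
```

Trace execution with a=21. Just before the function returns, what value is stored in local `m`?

LOAD_CONST → push 2. Stack: [2]
LOAD_FAST a → push 21. Stack: [2, 21]
BINARY_OP * → 2 * 21 = 42. Stack: [42]
LOAD_FAST a → push 21. Stack: [42, 21]
BINARY_OP * → 42 * 21 = 882. Stack: [882]
STORE_FAST s → s=882. Stack: []
LOAD_CONST → push -2. Stack: [-2]
STORE_FAST s → s=-2. Stack: []
LOAD_FAST a → push 21. Stack: [21]
LOAD_CONST → push 10. Stack: [21, 10]
BINARY_OP ^ → 21 ^ 10 = 31. Stack: [31]
STORE_FAST y → y=31. Stack: []
LOAD_FAST_LOAD_FAST y,s → push 31,-2. Stack: [31, -2]
BINARY_OP + → 31 + -2 = 29. Stack: [29]
STORE_FAST m → m=29. Stack: []
LOAD_FAST s → push -2. Stack: [-2]
RETURN_VALUE → return -2.

29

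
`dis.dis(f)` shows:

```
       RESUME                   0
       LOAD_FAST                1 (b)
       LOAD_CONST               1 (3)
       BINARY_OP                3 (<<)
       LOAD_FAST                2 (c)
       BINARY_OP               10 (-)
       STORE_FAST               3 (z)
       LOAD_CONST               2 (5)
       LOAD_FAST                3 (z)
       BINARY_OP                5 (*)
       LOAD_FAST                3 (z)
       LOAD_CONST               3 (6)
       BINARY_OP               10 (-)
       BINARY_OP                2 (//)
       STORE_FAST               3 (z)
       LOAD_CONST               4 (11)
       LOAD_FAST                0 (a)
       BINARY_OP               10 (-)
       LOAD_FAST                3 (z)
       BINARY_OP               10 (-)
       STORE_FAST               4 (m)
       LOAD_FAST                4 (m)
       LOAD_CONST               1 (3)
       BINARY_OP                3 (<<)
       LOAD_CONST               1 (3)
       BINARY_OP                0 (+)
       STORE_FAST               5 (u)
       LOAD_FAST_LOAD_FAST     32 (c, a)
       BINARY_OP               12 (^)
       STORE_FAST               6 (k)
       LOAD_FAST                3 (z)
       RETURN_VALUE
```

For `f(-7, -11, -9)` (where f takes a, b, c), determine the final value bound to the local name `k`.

LOAD_FAST b → push -11. Stack: [-11]
LOAD_CONST → push 3. Stack: [-11, 3]
BINARY_OP << → -11 << 3 = -88. Stack: [-88]
LOAD_FAST c → push -9. Stack: [-88, -9]
BINARY_OP - → -88 - -9 = -79. Stack: [-79]
STORE_FAST z → z=-79. Stack: []
LOAD_CONST → push 5. Stack: [5]
LOAD_FAST z → push -79. Stack: [5, -79]
BINARY_OP * → 5 * -79 = -395. Stack: [-395]
LOAD_FAST z → push -79. Stack: [-395, -79]
LOAD_CONST → push 6. Stack: [-395, -79, 6]
BINARY_OP - → -79 - 6 = -85. Stack: [-395, -85]
BINARY_OP // → -395 // -85 = 4. Stack: [4]
STORE_FAST z → z=4. Stack: []
LOAD_CONST → push 11. Stack: [11]
LOAD_FAST a → push -7. Stack: [11, -7]
BINARY_OP - → 11 - -7 = 18. Stack: [18]
LOAD_FAST z → push 4. Stack: [18, 4]
BINARY_OP - → 18 - 4 = 14. Stack: [14]
STORE_FAST m → m=14. Stack: []
LOAD_FAST m → push 14. Stack: [14]
LOAD_CONST → push 3. Stack: [14, 3]
BINARY_OP << → 14 << 3 = 112. Stack: [112]
LOAD_CONST → push 3. Stack: [112, 3]
BINARY_OP + → 112 + 3 = 115. Stack: [115]
STORE_FAST u → u=115. Stack: []
LOAD_FAST_LOAD_FAST c,a → push -9,-7. Stack: [-9, -7]
BINARY_OP ^ → -9 ^ -7 = 14. Stack: [14]
STORE_FAST k → k=14. Stack: []
LOAD_FAST z → push 4. Stack: [4]
RETURN_VALUE → return 4.

14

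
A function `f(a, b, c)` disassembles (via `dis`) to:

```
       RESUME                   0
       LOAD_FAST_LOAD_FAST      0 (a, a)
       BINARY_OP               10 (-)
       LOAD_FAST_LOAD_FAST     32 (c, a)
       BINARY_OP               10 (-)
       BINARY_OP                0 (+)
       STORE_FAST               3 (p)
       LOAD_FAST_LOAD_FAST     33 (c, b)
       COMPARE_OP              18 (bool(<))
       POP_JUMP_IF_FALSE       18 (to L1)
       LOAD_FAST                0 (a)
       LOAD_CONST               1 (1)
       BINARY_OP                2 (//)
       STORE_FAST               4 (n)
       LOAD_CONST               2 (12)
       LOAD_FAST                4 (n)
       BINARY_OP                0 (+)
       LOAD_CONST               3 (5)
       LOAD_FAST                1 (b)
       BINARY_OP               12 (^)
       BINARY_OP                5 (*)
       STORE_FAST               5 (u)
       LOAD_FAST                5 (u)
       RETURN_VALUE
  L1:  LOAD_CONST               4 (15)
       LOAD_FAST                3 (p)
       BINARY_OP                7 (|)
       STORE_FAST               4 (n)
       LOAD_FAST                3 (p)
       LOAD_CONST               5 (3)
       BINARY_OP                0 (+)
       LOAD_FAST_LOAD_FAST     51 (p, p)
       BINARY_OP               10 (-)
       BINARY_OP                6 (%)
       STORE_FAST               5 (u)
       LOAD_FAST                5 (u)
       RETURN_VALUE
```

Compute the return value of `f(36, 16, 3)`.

1008

LOAD_FAST_LOAD_FAST a,a → push 36,36. Stack: [36, 36]
BINARY_OP - → 36 - 36 = 0. Stack: [0]
LOAD_FAST_LOAD_FAST c,a → push 3,36. Stack: [0, 3, 36]
BINARY_OP - → 3 - 36 = -33. Stack: [0, -33]
BINARY_OP + → 0 + -33 = -33. Stack: [-33]
STORE_FAST p → p=-33. Stack: []
LOAD_FAST_LOAD_FAST c,b → push 3,16. Stack: [3, 16]
COMPARE_OP bool(<) → 3 vs 16 = True. Stack: [True]
POP_JUMP_IF_FALSE → pop True; no jump. Stack: []
LOAD_FAST a → push 36. Stack: [36]
LOAD_CONST → push 1. Stack: [36, 1]
BINARY_OP // → 36 // 1 = 36. Stack: [36]
STORE_FAST n → n=36. Stack: []
LOAD_CONST → push 12. Stack: [12]
LOAD_FAST n → push 36. Stack: [12, 36]
BINARY_OP + → 12 + 36 = 48. Stack: [48]
LOAD_CONST → push 5. Stack: [48, 5]
LOAD_FAST b → push 16. Stack: [48, 5, 16]
BINARY_OP ^ → 5 ^ 16 = 21. Stack: [48, 21]
BINARY_OP * → 48 * 21 = 1008. Stack: [1008]
STORE_FAST u → u=1008. Stack: []
LOAD_FAST u → push 1008. Stack: [1008]
RETURN_VALUE → return 1008.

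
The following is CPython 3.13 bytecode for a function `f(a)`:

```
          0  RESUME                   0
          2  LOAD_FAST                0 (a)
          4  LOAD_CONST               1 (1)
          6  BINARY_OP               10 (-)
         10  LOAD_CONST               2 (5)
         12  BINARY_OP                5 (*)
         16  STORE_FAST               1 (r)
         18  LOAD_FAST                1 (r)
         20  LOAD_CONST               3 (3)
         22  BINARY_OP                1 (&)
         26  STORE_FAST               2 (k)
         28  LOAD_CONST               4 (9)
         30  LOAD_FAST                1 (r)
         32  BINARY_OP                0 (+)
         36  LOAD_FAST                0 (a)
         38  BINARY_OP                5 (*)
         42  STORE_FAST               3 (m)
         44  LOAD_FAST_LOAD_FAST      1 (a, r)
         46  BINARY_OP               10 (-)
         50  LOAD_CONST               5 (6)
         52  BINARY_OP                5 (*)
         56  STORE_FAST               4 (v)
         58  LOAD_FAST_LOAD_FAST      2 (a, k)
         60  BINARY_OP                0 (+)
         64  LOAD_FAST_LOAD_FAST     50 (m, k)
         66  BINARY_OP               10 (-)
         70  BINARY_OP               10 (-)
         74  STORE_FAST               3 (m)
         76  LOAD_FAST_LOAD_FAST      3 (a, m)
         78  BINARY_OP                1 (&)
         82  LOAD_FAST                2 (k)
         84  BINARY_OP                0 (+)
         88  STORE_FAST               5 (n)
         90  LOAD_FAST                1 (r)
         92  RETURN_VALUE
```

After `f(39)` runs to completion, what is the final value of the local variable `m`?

LOAD_FAST a → push 39. Stack: [39]
LOAD_CONST → push 1. Stack: [39, 1]
BINARY_OP - → 39 - 1 = 38. Stack: [38]
LOAD_CONST → push 5. Stack: [38, 5]
BINARY_OP * → 38 * 5 = 190. Stack: [190]
STORE_FAST r → r=190. Stack: []
LOAD_FAST r → push 190. Stack: [190]
LOAD_CONST → push 3. Stack: [190, 3]
BINARY_OP & → 190 & 3 = 2. Stack: [2]
STORE_FAST k → k=2. Stack: []
LOAD_CONST → push 9. Stack: [9]
LOAD_FAST r → push 190. Stack: [9, 190]
BINARY_OP + → 9 + 190 = 199. Stack: [199]
LOAD_FAST a → push 39. Stack: [199, 39]
BINARY_OP * → 199 * 39 = 7761. Stack: [7761]
STORE_FAST m → m=7761. Stack: []
LOAD_FAST_LOAD_FAST a,r → push 39,190. Stack: [39, 190]
BINARY_OP - → 39 - 190 = -151. Stack: [-151]
LOAD_CONST → push 6. Stack: [-151, 6]
BINARY_OP * → -151 * 6 = -906. Stack: [-906]
STORE_FAST v → v=-906. Stack: []
LOAD_FAST_LOAD_FAST a,k → push 39,2. Stack: [39, 2]
BINARY_OP + → 39 + 2 = 41. Stack: [41]
LOAD_FAST_LOAD_FAST m,k → push 7761,2. Stack: [41, 7761, 2]
BINARY_OP - → 7761 - 2 = 7759. Stack: [41, 7759]
BINARY_OP - → 41 - 7759 = -7718. Stack: [-7718]
STORE_FAST m → m=-7718. Stack: []
LOAD_FAST_LOAD_FAST a,m → push 39,-7718. Stack: [39, -7718]
BINARY_OP & → 39 & -7718 = 2. Stack: [2]
LOAD_FAST k → push 2. Stack: [2, 2]
BINARY_OP + → 2 + 2 = 4. Stack: [4]
STORE_FAST n → n=4. Stack: []
LOAD_FAST r → push 190. Stack: [190]
RETURN_VALUE → return 190.

-7718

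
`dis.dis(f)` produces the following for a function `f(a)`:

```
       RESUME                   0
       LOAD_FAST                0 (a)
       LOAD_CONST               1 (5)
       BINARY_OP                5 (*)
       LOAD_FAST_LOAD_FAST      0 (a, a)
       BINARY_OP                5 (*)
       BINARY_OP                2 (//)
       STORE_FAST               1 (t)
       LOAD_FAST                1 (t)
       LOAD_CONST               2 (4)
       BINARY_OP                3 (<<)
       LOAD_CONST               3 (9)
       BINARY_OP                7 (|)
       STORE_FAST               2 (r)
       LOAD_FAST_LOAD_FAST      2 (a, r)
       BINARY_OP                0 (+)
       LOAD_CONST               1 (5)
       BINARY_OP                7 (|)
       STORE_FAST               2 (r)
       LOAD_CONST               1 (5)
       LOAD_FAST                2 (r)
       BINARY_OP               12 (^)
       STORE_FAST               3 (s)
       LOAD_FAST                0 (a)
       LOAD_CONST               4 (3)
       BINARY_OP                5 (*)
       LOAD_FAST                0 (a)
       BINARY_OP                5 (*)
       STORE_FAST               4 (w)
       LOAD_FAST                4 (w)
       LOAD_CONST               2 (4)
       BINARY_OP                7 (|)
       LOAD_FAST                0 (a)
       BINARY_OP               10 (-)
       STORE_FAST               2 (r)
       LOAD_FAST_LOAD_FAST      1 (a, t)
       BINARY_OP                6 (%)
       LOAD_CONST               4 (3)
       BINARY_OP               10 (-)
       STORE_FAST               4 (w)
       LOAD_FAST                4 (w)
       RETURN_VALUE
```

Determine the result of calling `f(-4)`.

-3

LOAD_FAST a → push -4. Stack: [-4]
LOAD_CONST → push 5. Stack: [-4, 5]
BINARY_OP * → -4 * 5 = -20. Stack: [-20]
LOAD_FAST_LOAD_FAST a,a → push -4,-4. Stack: [-20, -4, -4]
BINARY_OP * → -4 * -4 = 16. Stack: [-20, 16]
BINARY_OP // → -20 // 16 = -2. Stack: [-2]
STORE_FAST t → t=-2. Stack: []
LOAD_FAST t → push -2. Stack: [-2]
LOAD_CONST → push 4. Stack: [-2, 4]
BINARY_OP << → -2 << 4 = -32. Stack: [-32]
LOAD_CONST → push 9. Stack: [-32, 9]
BINARY_OP | → -32 | 9 = -23. Stack: [-23]
STORE_FAST r → r=-23. Stack: []
LOAD_FAST_LOAD_FAST a,r → push -4,-23. Stack: [-4, -23]
BINARY_OP + → -4 + -23 = -27. Stack: [-27]
LOAD_CONST → push 5. Stack: [-27, 5]
BINARY_OP | → -27 | 5 = -27. Stack: [-27]
STORE_FAST r → r=-27. Stack: []
LOAD_CONST → push 5. Stack: [5]
LOAD_FAST r → push -27. Stack: [5, -27]
BINARY_OP ^ → 5 ^ -27 = -32. Stack: [-32]
STORE_FAST s → s=-32. Stack: []
LOAD_FAST a → push -4. Stack: [-4]
LOAD_CONST → push 3. Stack: [-4, 3]
BINARY_OP * → -4 * 3 = -12. Stack: [-12]
LOAD_FAST a → push -4. Stack: [-12, -4]
BINARY_OP * → -12 * -4 = 48. Stack: [48]
STORE_FAST w → w=48. Stack: []
LOAD_FAST w → push 48. Stack: [48]
LOAD_CONST → push 4. Stack: [48, 4]
BINARY_OP | → 48 | 4 = 52. Stack: [52]
LOAD_FAST a → push -4. Stack: [52, -4]
BINARY_OP - → 52 - -4 = 56. Stack: [56]
STORE_FAST r → r=56. Stack: []
LOAD_FAST_LOAD_FAST a,t → push -4,-2. Stack: [-4, -2]
BINARY_OP % → -4 % -2 = 0. Stack: [0]
LOAD_CONST → push 3. Stack: [0, 3]
BINARY_OP - → 0 - 3 = -3. Stack: [-3]
STORE_FAST w → w=-3. Stack: []
LOAD_FAST w → push -3. Stack: [-3]
RETURN_VALUE → return -3.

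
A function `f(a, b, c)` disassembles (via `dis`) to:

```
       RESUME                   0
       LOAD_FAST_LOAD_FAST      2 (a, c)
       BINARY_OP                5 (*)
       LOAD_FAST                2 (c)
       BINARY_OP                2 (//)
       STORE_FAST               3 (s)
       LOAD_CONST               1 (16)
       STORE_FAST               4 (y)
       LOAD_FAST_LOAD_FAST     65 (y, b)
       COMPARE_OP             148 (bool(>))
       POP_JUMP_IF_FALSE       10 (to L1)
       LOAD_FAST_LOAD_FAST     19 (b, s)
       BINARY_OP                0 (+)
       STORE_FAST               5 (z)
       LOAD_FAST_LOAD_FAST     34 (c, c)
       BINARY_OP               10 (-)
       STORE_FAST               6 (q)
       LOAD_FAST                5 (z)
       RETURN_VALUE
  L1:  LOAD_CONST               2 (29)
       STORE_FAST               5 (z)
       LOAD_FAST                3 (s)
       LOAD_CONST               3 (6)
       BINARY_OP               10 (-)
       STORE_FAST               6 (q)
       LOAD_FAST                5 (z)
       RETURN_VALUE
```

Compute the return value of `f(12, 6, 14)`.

18

LOAD_FAST_LOAD_FAST a,c → push 12,14. Stack: [12, 14]
BINARY_OP * → 12 * 14 = 168. Stack: [168]
LOAD_FAST c → push 14. Stack: [168, 14]
BINARY_OP // → 168 // 14 = 12. Stack: [12]
STORE_FAST s → s=12. Stack: []
LOAD_CONST → push 16. Stack: [16]
STORE_FAST y → y=16. Stack: []
LOAD_FAST_LOAD_FAST y,b → push 16,6. Stack: [16, 6]
COMPARE_OP bool(>) → 16 vs 6 = True. Stack: [True]
POP_JUMP_IF_FALSE → pop True; no jump. Stack: []
LOAD_FAST_LOAD_FAST b,s → push 6,12. Stack: [6, 12]
BINARY_OP + → 6 + 12 = 18. Stack: [18]
STORE_FAST z → z=18. Stack: []
LOAD_FAST_LOAD_FAST c,c → push 14,14. Stack: [14, 14]
BINARY_OP - → 14 - 14 = 0. Stack: [0]
STORE_FAST q → q=0. Stack: []
LOAD_FAST z → push 18. Stack: [18]
RETURN_VALUE → return 18.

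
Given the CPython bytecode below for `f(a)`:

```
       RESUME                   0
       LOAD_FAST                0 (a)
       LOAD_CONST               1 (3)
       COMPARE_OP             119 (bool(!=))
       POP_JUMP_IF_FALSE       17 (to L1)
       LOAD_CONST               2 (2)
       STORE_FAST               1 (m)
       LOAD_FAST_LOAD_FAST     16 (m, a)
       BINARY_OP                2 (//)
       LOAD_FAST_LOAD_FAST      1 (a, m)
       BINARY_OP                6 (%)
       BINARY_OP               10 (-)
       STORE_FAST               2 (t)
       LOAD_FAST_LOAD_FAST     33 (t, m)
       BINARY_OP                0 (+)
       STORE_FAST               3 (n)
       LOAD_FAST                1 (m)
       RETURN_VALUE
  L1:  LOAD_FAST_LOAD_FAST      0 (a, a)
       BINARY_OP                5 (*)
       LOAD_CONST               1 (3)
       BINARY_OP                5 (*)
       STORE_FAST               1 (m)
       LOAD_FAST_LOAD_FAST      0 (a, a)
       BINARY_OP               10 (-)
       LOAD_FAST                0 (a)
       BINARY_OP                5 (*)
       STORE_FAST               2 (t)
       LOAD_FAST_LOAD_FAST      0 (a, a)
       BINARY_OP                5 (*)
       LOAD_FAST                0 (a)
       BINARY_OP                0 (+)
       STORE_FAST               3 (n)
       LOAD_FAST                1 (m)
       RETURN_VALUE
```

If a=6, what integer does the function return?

2

LOAD_FAST a → push 6. Stack: [6]
LOAD_CONST → push 3. Stack: [6, 3]
COMPARE_OP bool(!=) → 6 vs 3 = True. Stack: [True]
POP_JUMP_IF_FALSE → pop True; no jump. Stack: []
LOAD_CONST → push 2. Stack: [2]
STORE_FAST m → m=2. Stack: []
LOAD_FAST_LOAD_FAST m,a → push 2,6. Stack: [2, 6]
BINARY_OP // → 2 // 6 = 0. Stack: [0]
LOAD_FAST_LOAD_FAST a,m → push 6,2. Stack: [0, 6, 2]
BINARY_OP % → 6 % 2 = 0. Stack: [0, 0]
BINARY_OP - → 0 - 0 = 0. Stack: [0]
STORE_FAST t → t=0. Stack: []
LOAD_FAST_LOAD_FAST t,m → push 0,2. Stack: [0, 2]
BINARY_OP + → 0 + 2 = 2. Stack: [2]
STORE_FAST n → n=2. Stack: []
LOAD_FAST m → push 2. Stack: [2]
RETURN_VALUE → return 2.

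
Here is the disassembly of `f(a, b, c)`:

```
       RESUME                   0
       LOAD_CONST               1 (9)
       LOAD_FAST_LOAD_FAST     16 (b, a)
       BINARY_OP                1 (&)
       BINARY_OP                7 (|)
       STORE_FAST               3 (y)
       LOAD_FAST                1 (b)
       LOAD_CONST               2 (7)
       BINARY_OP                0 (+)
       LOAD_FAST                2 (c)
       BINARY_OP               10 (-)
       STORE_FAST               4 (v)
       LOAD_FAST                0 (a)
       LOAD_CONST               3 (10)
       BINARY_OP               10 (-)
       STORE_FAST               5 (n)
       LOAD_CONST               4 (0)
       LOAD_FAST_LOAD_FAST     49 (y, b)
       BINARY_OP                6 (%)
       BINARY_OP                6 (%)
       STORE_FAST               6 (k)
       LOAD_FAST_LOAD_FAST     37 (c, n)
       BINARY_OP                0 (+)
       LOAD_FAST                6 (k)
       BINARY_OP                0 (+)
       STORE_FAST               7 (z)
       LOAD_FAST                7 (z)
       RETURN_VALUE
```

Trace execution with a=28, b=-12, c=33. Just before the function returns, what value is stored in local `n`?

18

LOAD_CONST → push 9. Stack: [9]
LOAD_FAST_LOAD_FAST b,a → push -12,28. Stack: [9, -12, 28]
BINARY_OP & → -12 & 28 = 20. Stack: [9, 20]
BINARY_OP | → 9 | 20 = 29. Stack: [29]
STORE_FAST y → y=29. Stack: []
LOAD_FAST b → push -12. Stack: [-12]
LOAD_CONST → push 7. Stack: [-12, 7]
BINARY_OP + → -12 + 7 = -5. Stack: [-5]
LOAD_FAST c → push 33. Stack: [-5, 33]
BINARY_OP - → -5 - 33 = -38. Stack: [-38]
STORE_FAST v → v=-38. Stack: []
LOAD_FAST a → push 28. Stack: [28]
LOAD_CONST → push 10. Stack: [28, 10]
BINARY_OP - → 28 - 10 = 18. Stack: [18]
STORE_FAST n → n=18. Stack: []
LOAD_CONST → push 0. Stack: [0]
LOAD_FAST_LOAD_FAST y,b → push 29,-12. Stack: [0, 29, -12]
BINARY_OP % → 29 % -12 = -7. Stack: [0, -7]
BINARY_OP % → 0 % -7 = 0. Stack: [0]
STORE_FAST k → k=0. Stack: []
LOAD_FAST_LOAD_FAST c,n → push 33,18. Stack: [33, 18]
BINARY_OP + → 33 + 18 = 51. Stack: [51]
LOAD_FAST k → push 0. Stack: [51, 0]
BINARY_OP + → 51 + 0 = 51. Stack: [51]
STORE_FAST z → z=51. Stack: []
LOAD_FAST z → push 51. Stack: [51]
RETURN_VALUE → return 51.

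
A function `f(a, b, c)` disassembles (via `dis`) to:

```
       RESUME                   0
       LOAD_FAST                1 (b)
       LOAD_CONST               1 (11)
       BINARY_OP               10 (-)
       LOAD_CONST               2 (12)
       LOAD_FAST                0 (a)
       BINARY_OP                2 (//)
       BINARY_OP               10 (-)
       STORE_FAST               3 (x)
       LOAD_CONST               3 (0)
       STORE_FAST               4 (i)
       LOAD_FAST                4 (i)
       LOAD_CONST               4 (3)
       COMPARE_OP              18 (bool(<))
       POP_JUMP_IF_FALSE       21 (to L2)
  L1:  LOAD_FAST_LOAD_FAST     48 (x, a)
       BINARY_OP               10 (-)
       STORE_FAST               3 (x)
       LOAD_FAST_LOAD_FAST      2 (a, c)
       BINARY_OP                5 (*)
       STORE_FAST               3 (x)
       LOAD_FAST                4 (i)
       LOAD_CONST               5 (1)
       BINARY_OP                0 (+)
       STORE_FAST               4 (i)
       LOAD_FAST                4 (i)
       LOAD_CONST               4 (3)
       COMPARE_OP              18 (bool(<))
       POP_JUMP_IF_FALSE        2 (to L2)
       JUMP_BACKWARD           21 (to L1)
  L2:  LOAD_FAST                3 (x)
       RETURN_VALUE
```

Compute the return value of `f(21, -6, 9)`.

LOAD_FAST b → push -6. Stack: [-6]
LOAD_CONST → push 11. Stack: [-6, 11]
BINARY_OP - → -6 - 11 = -17. Stack: [-17]
LOAD_CONST → push 12. Stack: [-17, 12]
LOAD_FAST a → push 21. Stack: [-17, 12, 21]
BINARY_OP // → 12 // 21 = 0. Stack: [-17, 0]
BINARY_OP - → -17 - 0 = -17. Stack: [-17]
STORE_FAST x → x=-17. Stack: []
LOAD_CONST → push 0. Stack: [0]
STORE_FAST i → i=0. Stack: []
LOAD_FAST i → push 0. Stack: [0]
LOAD_CONST → push 3. Stack: [0, 3]
COMPARE_OP bool(<) → 0 vs 3 = True. Stack: [True]
POP_JUMP_IF_FALSE → pop True; no jump. Stack: []
LOAD_FAST_LOAD_FAST x,a → push -17,21. Stack: [-17, 21]
BINARY_OP - → -17 - 21 = -38. Stack: [-38]
STORE_FAST x → x=-38. Stack: []
LOAD_FAST_LOAD_FAST a,c → push 21,9. Stack: [21, 9]
BINARY_OP * → 21 * 9 = 189. Stack: [189]
STORE_FAST x → x=189. Stack: []
LOAD_FAST i → push 0. Stack: [0]
LOAD_CONST → push 1. Stack: [0, 1]
BINARY_OP + → 0 + 1 = 1. Stack: [1]
STORE_FAST i → i=1. Stack: []
LOAD_FAST i → push 1. Stack: [1]
LOAD_CONST → push 3. Stack: [1, 3]
COMPARE_OP bool(<) → 1 vs 3 = True. Stack: [True]
POP_JUMP_IF_FALSE → pop True; no jump. Stack: []
LOAD_FAST_LOAD_FAST x,a → push 189,21. Stack: [189, 21]
BINARY_OP - → 189 - 21 = 168. Stack: [168]
STORE_FAST x → x=168. Stack: []
LOAD_FAST_LOAD_FAST a,c → push 21,9. Stack: [21, 9]
BINARY_OP * → 21 * 9 = 189. Stack: [189]
STORE_FAST x → x=189. Stack: []
LOAD_FAST i → push 1. Stack: [1]
LOAD_CONST → push 1. Stack: [1, 1]
BINARY_OP + → 1 + 1 = 2. Stack: [2]
STORE_FAST i → i=2. Stack: []
LOAD_FAST i → push 2. Stack: [2]
LOAD_CONST → push 3. Stack: [2, 3]
COMPARE_OP bool(<) → 2 vs 3 = True. Stack: [True]
POP_JUMP_IF_FALSE → pop True; no jump. Stack: []
LOAD_FAST_LOAD_FAST x,a → push 189,21. Stack: [189, 21]
BINARY_OP - → 189 - 21 = 168. Stack: [168]
STORE_FAST x → x=168. Stack: []
LOAD_FAST_LOAD_FAST a,c → push 21,9. Stack: [21, 9]
BINARY_OP * → 21 * 9 = 189. Stack: [189]
STORE_FAST x → x=189. Stack: []
LOAD_FAST i → push 2. Stack: [2]
LOAD_CONST → push 1. Stack: [2, 1]
BINARY_OP + → 2 + 1 = 3. Stack: [3]
STORE_FAST i → i=3. Stack: []
LOAD_FAST i → push 3. Stack: [3]
LOAD_CONST → push 3. Stack: [3, 3]
COMPARE_OP bool(<) → 3 vs 3 = False. Stack: [False]
POP_JUMP_IF_FALSE → pop False; jump. Stack: []
LOAD_FAST x → push 189. Stack: [189]
RETURN_VALUE → return 189.

189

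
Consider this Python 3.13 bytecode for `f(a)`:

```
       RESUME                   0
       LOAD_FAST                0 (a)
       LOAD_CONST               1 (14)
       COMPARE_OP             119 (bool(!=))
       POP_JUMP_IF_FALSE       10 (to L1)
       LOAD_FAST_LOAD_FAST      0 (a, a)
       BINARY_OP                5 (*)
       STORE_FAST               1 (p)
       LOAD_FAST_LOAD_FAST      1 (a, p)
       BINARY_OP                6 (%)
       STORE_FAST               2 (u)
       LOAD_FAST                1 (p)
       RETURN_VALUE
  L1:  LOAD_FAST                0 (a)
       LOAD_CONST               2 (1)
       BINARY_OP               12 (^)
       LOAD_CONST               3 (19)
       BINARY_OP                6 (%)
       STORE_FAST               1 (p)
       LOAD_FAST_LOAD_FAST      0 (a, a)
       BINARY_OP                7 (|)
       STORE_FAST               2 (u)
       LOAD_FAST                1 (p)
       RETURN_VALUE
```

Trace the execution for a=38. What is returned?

1444

LOAD_FAST a → push 38. Stack: [38]
LOAD_CONST → push 14. Stack: [38, 14]
COMPARE_OP bool(!=) → 38 vs 14 = True. Stack: [True]
POP_JUMP_IF_FALSE → pop True; no jump. Stack: []
LOAD_FAST_LOAD_FAST a,a → push 38,38. Stack: [38, 38]
BINARY_OP * → 38 * 38 = 1444. Stack: [1444]
STORE_FAST p → p=1444. Stack: []
LOAD_FAST_LOAD_FAST a,p → push 38,1444. Stack: [38, 1444]
BINARY_OP % → 38 % 1444 = 38. Stack: [38]
STORE_FAST u → u=38. Stack: []
LOAD_FAST p → push 1444. Stack: [1444]
RETURN_VALUE → return 1444.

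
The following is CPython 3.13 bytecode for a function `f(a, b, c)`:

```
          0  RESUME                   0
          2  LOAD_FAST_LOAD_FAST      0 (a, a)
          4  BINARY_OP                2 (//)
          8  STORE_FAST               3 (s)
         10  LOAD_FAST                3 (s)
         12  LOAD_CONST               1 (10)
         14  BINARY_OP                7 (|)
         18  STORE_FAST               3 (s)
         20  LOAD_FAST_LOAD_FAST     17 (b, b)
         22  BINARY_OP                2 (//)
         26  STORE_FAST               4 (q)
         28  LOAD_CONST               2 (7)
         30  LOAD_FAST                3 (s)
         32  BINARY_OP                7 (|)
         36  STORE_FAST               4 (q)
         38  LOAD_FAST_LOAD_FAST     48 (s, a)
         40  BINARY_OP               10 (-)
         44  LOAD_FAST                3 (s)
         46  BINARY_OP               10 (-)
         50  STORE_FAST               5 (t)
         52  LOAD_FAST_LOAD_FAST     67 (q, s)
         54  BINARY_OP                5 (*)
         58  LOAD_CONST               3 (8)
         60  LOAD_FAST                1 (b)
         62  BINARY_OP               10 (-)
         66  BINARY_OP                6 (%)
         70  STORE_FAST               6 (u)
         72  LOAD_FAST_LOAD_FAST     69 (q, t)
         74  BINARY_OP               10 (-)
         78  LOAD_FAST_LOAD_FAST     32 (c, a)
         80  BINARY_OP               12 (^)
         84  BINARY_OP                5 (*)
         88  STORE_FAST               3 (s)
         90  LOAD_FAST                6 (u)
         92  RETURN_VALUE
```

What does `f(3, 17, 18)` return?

LOAD_FAST_LOAD_FAST a,a → push 3,3. Stack: [3, 3]
BINARY_OP // → 3 // 3 = 1. Stack: [1]
STORE_FAST s → s=1. Stack: []
LOAD_FAST s → push 1. Stack: [1]
LOAD_CONST → push 10. Stack: [1, 10]
BINARY_OP | → 1 | 10 = 11. Stack: [11]
STORE_FAST s → s=11. Stack: []
LOAD_FAST_LOAD_FAST b,b → push 17,17. Stack: [17, 17]
BINARY_OP // → 17 // 17 = 1. Stack: [1]
STORE_FAST q → q=1. Stack: []
LOAD_CONST → push 7. Stack: [7]
LOAD_FAST s → push 11. Stack: [7, 11]
BINARY_OP | → 7 | 11 = 15. Stack: [15]
STORE_FAST q → q=15. Stack: []
LOAD_FAST_LOAD_FAST s,a → push 11,3. Stack: [11, 3]
BINARY_OP - → 11 - 3 = 8. Stack: [8]
LOAD_FAST s → push 11. Stack: [8, 11]
BINARY_OP - → 8 - 11 = -3. Stack: [-3]
STORE_FAST t → t=-3. Stack: []
LOAD_FAST_LOAD_FAST q,s → push 15,11. Stack: [15, 11]
BINARY_OP * → 15 * 11 = 165. Stack: [165]
LOAD_CONST → push 8. Stack: [165, 8]
LOAD_FAST b → push 17. Stack: [165, 8, 17]
BINARY_OP - → 8 - 17 = -9. Stack: [165, -9]
BINARY_OP % → 165 % -9 = -6. Stack: [-6]
STORE_FAST u → u=-6. Stack: []
LOAD_FAST_LOAD_FAST q,t → push 15,-3. Stack: [15, -3]
BINARY_OP - → 15 - -3 = 18. Stack: [18]
LOAD_FAST_LOAD_FAST c,a → push 18,3. Stack: [18, 18, 3]
BINARY_OP ^ → 18 ^ 3 = 17. Stack: [18, 17]
BINARY_OP * → 18 * 17 = 306. Stack: [306]
STORE_FAST s → s=306. Stack: []
LOAD_FAST u → push -6. Stack: [-6]
RETURN_VALUE → return -6.

-6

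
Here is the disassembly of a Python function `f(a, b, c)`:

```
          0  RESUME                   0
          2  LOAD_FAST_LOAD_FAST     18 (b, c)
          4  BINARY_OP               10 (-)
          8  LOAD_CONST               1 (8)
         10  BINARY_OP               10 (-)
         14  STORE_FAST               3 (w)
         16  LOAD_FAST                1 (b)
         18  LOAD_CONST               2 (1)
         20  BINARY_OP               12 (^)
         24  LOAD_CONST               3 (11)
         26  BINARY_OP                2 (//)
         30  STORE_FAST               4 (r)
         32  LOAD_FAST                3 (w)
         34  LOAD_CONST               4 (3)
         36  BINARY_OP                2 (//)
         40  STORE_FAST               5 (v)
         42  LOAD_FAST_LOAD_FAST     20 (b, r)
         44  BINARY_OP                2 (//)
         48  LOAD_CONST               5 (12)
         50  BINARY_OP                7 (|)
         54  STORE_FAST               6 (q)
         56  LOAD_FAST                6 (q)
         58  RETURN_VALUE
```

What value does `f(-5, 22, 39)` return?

LOAD_FAST_LOAD_FAST b,c → push 22,39. Stack: [22, 39]
BINARY_OP - → 22 - 39 = -17. Stack: [-17]
LOAD_CONST → push 8. Stack: [-17, 8]
BINARY_OP - → -17 - 8 = -25. Stack: [-25]
STORE_FAST w → w=-25. Stack: []
LOAD_FAST b → push 22. Stack: [22]
LOAD_CONST → push 1. Stack: [22, 1]
BINARY_OP ^ → 22 ^ 1 = 23. Stack: [23]
LOAD_CONST → push 11. Stack: [23, 11]
BINARY_OP // → 23 // 11 = 2. Stack: [2]
STORE_FAST r → r=2. Stack: []
LOAD_FAST w → push -25. Stack: [-25]
LOAD_CONST → push 3. Stack: [-25, 3]
BINARY_OP // → -25 // 3 = -9. Stack: [-9]
STORE_FAST v → v=-9. Stack: []
LOAD_FAST_LOAD_FAST b,r → push 22,2. Stack: [22, 2]
BINARY_OP // → 22 // 2 = 11. Stack: [11]
LOAD_CONST → push 12. Stack: [11, 12]
BINARY_OP | → 11 | 12 = 15. Stack: [15]
STORE_FAST q → q=15. Stack: []
LOAD_FAST q → push 15. Stack: [15]
RETURN_VALUE → return 15.

15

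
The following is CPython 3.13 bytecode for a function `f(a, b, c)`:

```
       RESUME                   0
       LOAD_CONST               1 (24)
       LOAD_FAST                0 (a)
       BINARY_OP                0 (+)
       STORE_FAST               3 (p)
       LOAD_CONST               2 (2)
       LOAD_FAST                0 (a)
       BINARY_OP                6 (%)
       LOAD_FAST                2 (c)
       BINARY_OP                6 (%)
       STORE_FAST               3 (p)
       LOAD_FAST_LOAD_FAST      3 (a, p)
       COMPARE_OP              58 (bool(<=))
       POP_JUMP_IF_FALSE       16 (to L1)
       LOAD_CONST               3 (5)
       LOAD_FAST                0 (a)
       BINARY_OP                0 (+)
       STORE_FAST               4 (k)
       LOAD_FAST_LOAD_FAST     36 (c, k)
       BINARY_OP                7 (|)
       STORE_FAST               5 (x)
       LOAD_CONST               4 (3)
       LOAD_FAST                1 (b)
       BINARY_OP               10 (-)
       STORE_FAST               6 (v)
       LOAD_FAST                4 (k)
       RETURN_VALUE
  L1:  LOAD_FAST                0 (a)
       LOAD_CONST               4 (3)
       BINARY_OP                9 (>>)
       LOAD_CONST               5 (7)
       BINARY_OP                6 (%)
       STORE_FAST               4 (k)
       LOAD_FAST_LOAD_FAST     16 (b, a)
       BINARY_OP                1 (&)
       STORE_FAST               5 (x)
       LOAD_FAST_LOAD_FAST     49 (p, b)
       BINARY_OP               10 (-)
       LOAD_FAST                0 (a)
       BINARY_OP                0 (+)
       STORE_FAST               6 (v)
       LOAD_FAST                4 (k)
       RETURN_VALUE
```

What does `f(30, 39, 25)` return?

3

LOAD_CONST → push 24. Stack: [24]
LOAD_FAST a → push 30. Stack: [24, 30]
BINARY_OP + → 24 + 30 = 54. Stack: [54]
STORE_FAST p → p=54. Stack: []
LOAD_CONST → push 2. Stack: [2]
LOAD_FAST a → push 30. Stack: [2, 30]
BINARY_OP % → 2 % 30 = 2. Stack: [2]
LOAD_FAST c → push 25. Stack: [2, 25]
BINARY_OP % → 2 % 25 = 2. Stack: [2]
STORE_FAST p → p=2. Stack: []
LOAD_FAST_LOAD_FAST a,p → push 30,2. Stack: [30, 2]
COMPARE_OP bool(<=) → 30 vs 2 = False. Stack: [False]
POP_JUMP_IF_FALSE → pop False; jump. Stack: []
LOAD_FAST a → push 30. Stack: [30]
LOAD_CONST → push 3. Stack: [30, 3]
BINARY_OP >> → 30 >> 3 = 3. Stack: [3]
LOAD_CONST → push 7. Stack: [3, 7]
BINARY_OP % → 3 % 7 = 3. Stack: [3]
STORE_FAST k → k=3. Stack: []
LOAD_FAST_LOAD_FAST b,a → push 39,30. Stack: [39, 30]
BINARY_OP & → 39 & 30 = 6. Stack: [6]
STORE_FAST x → x=6. Stack: []
LOAD_FAST_LOAD_FAST p,b → push 2,39. Stack: [2, 39]
BINARY_OP - → 2 - 39 = -37. Stack: [-37]
LOAD_FAST a → push 30. Stack: [-37, 30]
BINARY_OP + → -37 + 30 = -7. Stack: [-7]
STORE_FAST v → v=-7. Stack: []
LOAD_FAST k → push 3. Stack: [3]
RETURN_VALUE → return 3.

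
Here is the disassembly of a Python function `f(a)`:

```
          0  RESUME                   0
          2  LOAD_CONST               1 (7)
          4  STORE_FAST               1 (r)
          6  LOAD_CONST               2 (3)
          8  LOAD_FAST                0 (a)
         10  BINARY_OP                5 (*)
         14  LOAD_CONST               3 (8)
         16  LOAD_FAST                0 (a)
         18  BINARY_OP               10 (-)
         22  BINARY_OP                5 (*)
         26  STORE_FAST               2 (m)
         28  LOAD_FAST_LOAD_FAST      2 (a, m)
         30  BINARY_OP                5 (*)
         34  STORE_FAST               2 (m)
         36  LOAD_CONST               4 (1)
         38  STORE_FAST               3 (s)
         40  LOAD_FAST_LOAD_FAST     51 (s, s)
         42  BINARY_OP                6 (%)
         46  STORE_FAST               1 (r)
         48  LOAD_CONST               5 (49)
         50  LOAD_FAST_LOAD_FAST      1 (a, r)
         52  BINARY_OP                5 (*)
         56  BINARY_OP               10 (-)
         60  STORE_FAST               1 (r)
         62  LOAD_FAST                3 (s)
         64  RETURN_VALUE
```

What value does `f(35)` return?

1

LOAD_CONST → push 7. Stack: [7]
STORE_FAST r → r=7. Stack: []
LOAD_CONST → push 3. Stack: [3]
LOAD_FAST a → push 35. Stack: [3, 35]
BINARY_OP * → 3 * 35 = 105. Stack: [105]
LOAD_CONST → push 8. Stack: [105, 8]
LOAD_FAST a → push 35. Stack: [105, 8, 35]
BINARY_OP - → 8 - 35 = -27. Stack: [105, -27]
BINARY_OP * → 105 * -27 = -2835. Stack: [-2835]
STORE_FAST m → m=-2835. Stack: []
LOAD_FAST_LOAD_FAST a,m → push 35,-2835. Stack: [35, -2835]
BINARY_OP * → 35 * -2835 = -99225. Stack: [-99225]
STORE_FAST m → m=-99225. Stack: []
LOAD_CONST → push 1. Stack: [1]
STORE_FAST s → s=1. Stack: []
LOAD_FAST_LOAD_FAST s,s → push 1,1. Stack: [1, 1]
BINARY_OP % → 1 % 1 = 0. Stack: [0]
STORE_FAST r → r=0. Stack: []
LOAD_CONST → push 49. Stack: [49]
LOAD_FAST_LOAD_FAST a,r → push 35,0. Stack: [49, 35, 0]
BINARY_OP * → 35 * 0 = 0. Stack: [49, 0]
BINARY_OP - → 49 - 0 = 49. Stack: [49]
STORE_FAST r → r=49. Stack: []
LOAD_FAST s → push 1. Stack: [1]
RETURN_VALUE → return 1.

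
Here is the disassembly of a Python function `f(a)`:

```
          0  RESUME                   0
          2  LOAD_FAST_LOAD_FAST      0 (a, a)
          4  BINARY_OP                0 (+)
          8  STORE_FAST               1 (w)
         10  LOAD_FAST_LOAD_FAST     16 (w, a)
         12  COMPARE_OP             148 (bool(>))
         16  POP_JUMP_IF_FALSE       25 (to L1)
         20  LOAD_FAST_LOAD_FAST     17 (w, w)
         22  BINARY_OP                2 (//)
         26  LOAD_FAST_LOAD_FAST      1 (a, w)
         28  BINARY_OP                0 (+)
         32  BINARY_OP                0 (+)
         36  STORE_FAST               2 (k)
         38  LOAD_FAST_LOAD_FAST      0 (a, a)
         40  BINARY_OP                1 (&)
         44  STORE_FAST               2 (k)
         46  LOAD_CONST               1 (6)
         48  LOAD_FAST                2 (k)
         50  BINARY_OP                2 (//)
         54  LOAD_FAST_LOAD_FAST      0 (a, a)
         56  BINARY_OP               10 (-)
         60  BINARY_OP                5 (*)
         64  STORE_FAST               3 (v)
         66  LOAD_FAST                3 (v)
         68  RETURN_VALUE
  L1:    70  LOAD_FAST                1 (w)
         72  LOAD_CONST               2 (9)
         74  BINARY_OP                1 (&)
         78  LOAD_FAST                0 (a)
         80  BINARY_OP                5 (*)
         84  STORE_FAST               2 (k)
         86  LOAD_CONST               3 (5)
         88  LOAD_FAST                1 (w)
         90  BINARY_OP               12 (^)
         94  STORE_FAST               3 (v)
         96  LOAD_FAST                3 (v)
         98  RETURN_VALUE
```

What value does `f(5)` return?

0

LOAD_FAST_LOAD_FAST a,a → push 5,5. Stack: [5, 5]
BINARY_OP + → 5 + 5 = 10. Stack: [10]
STORE_FAST w → w=10. Stack: []
LOAD_FAST_LOAD_FAST w,a → push 10,5. Stack: [10, 5]
COMPARE_OP bool(>) → 10 vs 5 = True. Stack: [True]
POP_JUMP_IF_FALSE → pop True; no jump. Stack: []
LOAD_FAST_LOAD_FAST w,w → push 10,10. Stack: [10, 10]
BINARY_OP // → 10 // 10 = 1. Stack: [1]
LOAD_FAST_LOAD_FAST a,w → push 5,10. Stack: [1, 5, 10]
BINARY_OP + → 5 + 10 = 15. Stack: [1, 15]
BINARY_OP + → 1 + 15 = 16. Stack: [16]
STORE_FAST k → k=16. Stack: []
LOAD_FAST_LOAD_FAST a,a → push 5,5. Stack: [5, 5]
BINARY_OP & → 5 & 5 = 5. Stack: [5]
STORE_FAST k → k=5. Stack: []
LOAD_CONST → push 6. Stack: [6]
LOAD_FAST k → push 5. Stack: [6, 5]
BINARY_OP // → 6 // 5 = 1. Stack: [1]
LOAD_FAST_LOAD_FAST a,a → push 5,5. Stack: [1, 5, 5]
BINARY_OP - → 5 - 5 = 0. Stack: [1, 0]
BINARY_OP * → 1 * 0 = 0. Stack: [0]
STORE_FAST v → v=0. Stack: []
LOAD_FAST v → push 0. Stack: [0]
RETURN_VALUE → return 0.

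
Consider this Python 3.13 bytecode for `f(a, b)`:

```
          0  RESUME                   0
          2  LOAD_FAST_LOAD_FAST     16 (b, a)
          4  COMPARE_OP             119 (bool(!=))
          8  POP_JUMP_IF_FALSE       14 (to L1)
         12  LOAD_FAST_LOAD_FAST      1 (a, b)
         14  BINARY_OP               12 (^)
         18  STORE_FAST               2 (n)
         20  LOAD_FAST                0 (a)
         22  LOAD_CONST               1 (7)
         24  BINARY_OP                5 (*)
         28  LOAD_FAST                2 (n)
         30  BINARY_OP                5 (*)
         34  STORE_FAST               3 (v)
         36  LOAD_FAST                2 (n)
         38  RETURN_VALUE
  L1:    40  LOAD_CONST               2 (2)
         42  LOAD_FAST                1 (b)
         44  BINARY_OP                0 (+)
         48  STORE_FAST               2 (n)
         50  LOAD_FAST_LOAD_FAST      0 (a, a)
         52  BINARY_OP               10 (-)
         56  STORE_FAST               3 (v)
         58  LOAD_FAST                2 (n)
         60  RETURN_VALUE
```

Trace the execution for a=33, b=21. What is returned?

52

LOAD_FAST_LOAD_FAST b,a → push 21,33. Stack: [21, 33]
COMPARE_OP bool(!=) → 21 vs 33 = True. Stack: [True]
POP_JUMP_IF_FALSE → pop True; no jump. Stack: []
LOAD_FAST_LOAD_FAST a,b → push 33,21. Stack: [33, 21]
BINARY_OP ^ → 33 ^ 21 = 52. Stack: [52]
STORE_FAST n → n=52. Stack: []
LOAD_FAST a → push 33. Stack: [33]
LOAD_CONST → push 7. Stack: [33, 7]
BINARY_OP * → 33 * 7 = 231. Stack: [231]
LOAD_FAST n → push 52. Stack: [231, 52]
BINARY_OP * → 231 * 52 = 12012. Stack: [12012]
STORE_FAST v → v=12012. Stack: []
LOAD_FAST n → push 52. Stack: [52]
RETURN_VALUE → return 52.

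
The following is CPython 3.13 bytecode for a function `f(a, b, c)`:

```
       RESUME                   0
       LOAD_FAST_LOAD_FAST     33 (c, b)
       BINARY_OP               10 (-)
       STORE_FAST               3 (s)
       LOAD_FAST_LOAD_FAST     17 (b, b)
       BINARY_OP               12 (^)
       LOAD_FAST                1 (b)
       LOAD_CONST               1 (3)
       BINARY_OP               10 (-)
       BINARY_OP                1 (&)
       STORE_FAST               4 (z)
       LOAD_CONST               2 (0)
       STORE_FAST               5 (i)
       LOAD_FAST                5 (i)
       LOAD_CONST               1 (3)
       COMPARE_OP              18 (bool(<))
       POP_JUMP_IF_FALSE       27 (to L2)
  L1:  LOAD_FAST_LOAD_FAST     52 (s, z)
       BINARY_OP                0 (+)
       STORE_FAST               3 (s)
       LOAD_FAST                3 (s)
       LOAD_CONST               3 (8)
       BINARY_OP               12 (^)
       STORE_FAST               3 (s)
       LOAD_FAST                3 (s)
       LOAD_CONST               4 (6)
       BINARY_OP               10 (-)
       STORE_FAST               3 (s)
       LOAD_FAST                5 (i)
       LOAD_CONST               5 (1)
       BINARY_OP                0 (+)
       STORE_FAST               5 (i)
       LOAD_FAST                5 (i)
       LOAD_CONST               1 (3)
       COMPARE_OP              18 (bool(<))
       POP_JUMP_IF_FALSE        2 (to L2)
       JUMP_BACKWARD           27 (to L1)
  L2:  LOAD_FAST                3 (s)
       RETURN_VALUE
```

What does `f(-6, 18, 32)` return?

LOAD_FAST_LOAD_FAST c,b → push 32,18
BINARY_OP - → 32 - 18 = 14
STORE_FAST s → s=14
LOAD_FAST_LOAD_FAST b,b → push 18,18
BINARY_OP ^ → 18 ^ 18 = 0
LOAD_FAST b → push 18
LOAD_CONST → push 3
BINARY_OP - → 18 - 3 = 15
BINARY_OP & → 0 & 15 = 0
STORE_FAST z → z=0
LOAD_CONST → push 0
STORE_FAST i → i=0
LOAD_FAST i → push 0
LOAD_CONST → push 3
COMPARE_OP bool(<) → 0 vs 3 = True
POP_JUMP_IF_FALSE → pop True; no jump
LOAD_FAST_LOAD_FAST s,z → push 14,0
BINARY_OP + → 14 + 0 = 14
STORE_FAST s → s=14
LOAD_FAST s → push 14
LOAD_CONST → push 8
BINARY_OP ^ → 14 ^ 8 = 6
STORE_FAST s → s=6
LOAD_FAST s → push 6
LOAD_CONST → push 6
BINARY_OP - → 6 - 6 = 0
STORE_FAST s → s=0
LOAD_FAST i → push 0
LOAD_CONST → push 1
BINARY_OP + → 0 + 1 = 1
STORE_FAST i → i=1
LOAD_FAST i → push 1
LOAD_CONST → push 3
COMPARE_OP bool(<) → 1 vs 3 = True
POP_JUMP_IF_FALSE → pop True; no jump
LOAD_FAST_LOAD_FAST s,z → push 0,0
BINARY_OP + → 0 + 0 = 0
STORE_FAST s → s=0
LOAD_FAST s → push 0
LOAD_CONST → push 8
BINARY_OP ^ → 0 ^ 8 = 8
STORE_FAST s → s=8
LOAD_FAST s → push 8
LOAD_CONST → push 6
BINARY_OP - → 8 - 6 = 2
STORE_FAST s → s=2
LOAD_FAST i → push 1
LOAD_CONST → push 1
BINARY_OP + → 1 + 1 = 2
STORE_FAST i → i=2
LOAD_FAST i → push 2
LOAD_CONST → push 3
COMPARE_OP bool(<) → 2 vs 3 = True
POP_JUMP_IF_FALSE → pop True; no jump
LOAD_FAST_LOAD_FAST s,z → push 2,0
BINARY_OP + → 2 + 0 = 2
STORE_FAST s → s=2
LOAD_FAST s → push 2
LOAD_CONST → push 8
BINARY_OP ^ → 2 ^ 8 = 10
STORE_FAST s → s=10
LOAD_FAST s → push 10
LOAD_CONST → push 6
BINARY_OP - → 10 - 6 = 4
STORE_FAST s → s=4
LOAD_FAST i → push 2
LOAD_CONST → push 1
BINARY_OP + → 2 + 1 = 3
STORE_FAST i → i=3
LOAD_FAST i → push 3
LOAD_CONST → push 3
COMPARE_OP bool(<) → 3 vs 3 = False
POP_JUMP_IF_FALSE → pop False; jump
LOAD_FAST s → push 4
RETURN_VALUE → return 4.

4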